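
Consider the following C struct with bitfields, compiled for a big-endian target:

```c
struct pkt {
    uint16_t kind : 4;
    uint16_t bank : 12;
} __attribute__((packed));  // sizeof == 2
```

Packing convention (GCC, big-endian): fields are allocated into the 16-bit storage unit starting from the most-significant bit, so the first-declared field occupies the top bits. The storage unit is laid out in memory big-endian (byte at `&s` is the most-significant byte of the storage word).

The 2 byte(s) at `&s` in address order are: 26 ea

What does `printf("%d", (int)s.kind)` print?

[0]=0x26 [1]=0xea (big-endian) → word 0x26ea
kind [12+:4] = (word>>12) & 0xf = 2  ←
bank [0+:12] = (word>>0) & 0xfff = 1770

2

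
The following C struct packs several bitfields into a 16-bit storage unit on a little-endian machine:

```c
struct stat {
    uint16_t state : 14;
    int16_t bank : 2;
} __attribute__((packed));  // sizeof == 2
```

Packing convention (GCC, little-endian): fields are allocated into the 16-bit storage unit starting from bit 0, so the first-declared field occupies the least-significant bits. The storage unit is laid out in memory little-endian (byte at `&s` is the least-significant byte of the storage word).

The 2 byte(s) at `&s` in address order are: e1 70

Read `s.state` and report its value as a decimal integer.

12513

[0]=0xe1 [1]=0x70 (little-endian) → word 0x70e1
state [0+:14] = (word>>0) & 0x3fff = 12513  ←
bank [14+:2] = (word>>14) & 0x3 = 1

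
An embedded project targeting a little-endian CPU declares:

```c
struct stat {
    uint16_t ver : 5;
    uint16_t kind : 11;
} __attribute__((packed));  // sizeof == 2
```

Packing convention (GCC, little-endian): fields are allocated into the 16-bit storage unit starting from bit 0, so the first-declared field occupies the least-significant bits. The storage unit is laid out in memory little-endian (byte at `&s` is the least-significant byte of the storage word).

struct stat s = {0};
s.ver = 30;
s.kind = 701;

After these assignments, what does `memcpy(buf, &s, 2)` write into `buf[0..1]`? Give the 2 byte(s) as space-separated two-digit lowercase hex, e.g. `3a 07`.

ver (5b) val=30 bits=0x1e at bit 0: 0x001e
kind (11b) val=701 bits=0x2bd at bit 5: 0x57be
word = 0x57be → little-endian bytes:
  [0]=0xbe  [1]=0x57

be 57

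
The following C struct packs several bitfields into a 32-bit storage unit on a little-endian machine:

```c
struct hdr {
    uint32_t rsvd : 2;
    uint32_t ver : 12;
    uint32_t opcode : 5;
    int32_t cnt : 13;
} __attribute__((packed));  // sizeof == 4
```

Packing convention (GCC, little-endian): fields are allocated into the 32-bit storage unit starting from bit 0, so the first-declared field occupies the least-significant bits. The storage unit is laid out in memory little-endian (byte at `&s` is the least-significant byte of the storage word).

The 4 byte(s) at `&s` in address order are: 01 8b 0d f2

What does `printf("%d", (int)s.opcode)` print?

[0]=0x01 [1]=0x8b [2]=0x0d [3]=0xf2 (little-endian) → word 0xf20d8b01
rsvd:2 @ bit 0 → (0xf20d8b01>>0)&0x3 = 0x1
ver:12 @ bit 2 → (0xf20d8b01>>2)&0xfff = 0x2c0
opcode:5 @ bit 14 → (0xf20d8b01>>14)&0x1f = 0x16  ←
cnt:13 @ bit 19 → (0xf20d8b01>>19)&0x1fff = 0x1e41

22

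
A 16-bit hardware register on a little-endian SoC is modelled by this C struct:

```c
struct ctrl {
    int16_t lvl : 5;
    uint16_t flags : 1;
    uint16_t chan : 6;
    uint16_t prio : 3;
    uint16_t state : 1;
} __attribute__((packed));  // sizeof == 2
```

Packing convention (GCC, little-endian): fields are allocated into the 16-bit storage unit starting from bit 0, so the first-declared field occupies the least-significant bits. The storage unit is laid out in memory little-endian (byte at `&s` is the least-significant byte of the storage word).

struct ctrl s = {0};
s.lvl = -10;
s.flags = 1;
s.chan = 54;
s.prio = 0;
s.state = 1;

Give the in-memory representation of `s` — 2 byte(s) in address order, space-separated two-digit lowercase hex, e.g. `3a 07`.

b6 8d

lvl:5 = -10 → 0x16 << 0 → word 0x0016
flags:1 = 1 → 0x1 << 5 → word 0x0036
chan:6 = 54 → 0x36 << 6 → word 0x0db6
prio:3 = 0 → 0x0 << 12 → word 0x0db6
state:1 = 1 → 0x1 << 15 → word 0x8db6
word = 0x8db6 → little-endian bytes:
  [0]=0xb6  [1]=0x8d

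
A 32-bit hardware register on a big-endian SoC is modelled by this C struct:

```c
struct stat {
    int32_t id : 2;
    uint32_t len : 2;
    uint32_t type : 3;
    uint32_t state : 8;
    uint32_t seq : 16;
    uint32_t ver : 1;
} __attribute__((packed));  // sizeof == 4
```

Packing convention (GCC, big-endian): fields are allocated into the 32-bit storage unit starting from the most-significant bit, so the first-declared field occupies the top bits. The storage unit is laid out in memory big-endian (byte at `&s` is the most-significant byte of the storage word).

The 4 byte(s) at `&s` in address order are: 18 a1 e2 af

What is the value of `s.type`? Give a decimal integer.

[0]=0x18 [1]=0xa1 [2]=0xe2 [3]=0xaf (big-endian) → word 0x18a1e2af
id:2 @ bit 30 → (0x18a1e2af>>30)&0x3 = 0x0
len:2 @ bit 28 → (0x18a1e2af>>28)&0x3 = 0x1
type:3 @ bit 25 → (0x18a1e2af>>25)&0x7 = 0x4  ←
state:8 @ bit 17 → (0x18a1e2af>>17)&0xff = 0x50
seq:16 @ bit 1 → (0x18a1e2af>>1)&0xffff = 0xf157
ver:1 @ bit 0 → (0x18a1e2af>>0)&0x1 = 0x1

4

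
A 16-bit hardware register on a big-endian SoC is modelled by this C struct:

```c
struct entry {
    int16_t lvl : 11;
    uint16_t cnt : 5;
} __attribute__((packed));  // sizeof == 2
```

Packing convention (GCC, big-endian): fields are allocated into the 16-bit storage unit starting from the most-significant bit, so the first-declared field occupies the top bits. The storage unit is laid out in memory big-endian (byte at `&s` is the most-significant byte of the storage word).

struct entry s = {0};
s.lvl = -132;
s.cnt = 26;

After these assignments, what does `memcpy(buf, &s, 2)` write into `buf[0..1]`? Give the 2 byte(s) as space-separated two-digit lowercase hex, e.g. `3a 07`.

[5+:11] lvl=-132 & 0x7ff = 0x77c; word=0xef80
[0+:5] cnt=26 & 0x1f = 0x1a; word=0xef9a
word = 0xef9a → big-endian bytes:
  [0]=0xef  [1]=0x9a

ef 9a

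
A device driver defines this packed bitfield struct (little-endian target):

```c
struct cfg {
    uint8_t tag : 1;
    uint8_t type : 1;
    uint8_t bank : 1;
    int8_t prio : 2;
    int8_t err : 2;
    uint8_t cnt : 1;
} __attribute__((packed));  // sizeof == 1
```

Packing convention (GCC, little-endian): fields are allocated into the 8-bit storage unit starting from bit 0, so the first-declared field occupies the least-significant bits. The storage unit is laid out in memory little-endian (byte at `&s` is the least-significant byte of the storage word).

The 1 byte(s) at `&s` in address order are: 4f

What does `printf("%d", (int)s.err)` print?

-2

[0]=0x4f (little-endian) → word 0x4f
tag:1 @ bit 0 → (0x4f>>0)&0x1 = 0x1
type:1 @ bit 1 → (0x4f>>1)&0x1 = 0x1
bank:1 @ bit 2 → (0x4f>>2)&0x1 = 0x1
prio:2 @ bit 3 → (0x4f>>3)&0x3 = 0x1
err:2 @ bit 5 → (0x4f>>5)&0x3 = 0x2  ←
cnt:1 @ bit 7 → (0x4f>>7)&0x1 = 0x0
err signed 2b, MSB=1: 2 - 4 = -2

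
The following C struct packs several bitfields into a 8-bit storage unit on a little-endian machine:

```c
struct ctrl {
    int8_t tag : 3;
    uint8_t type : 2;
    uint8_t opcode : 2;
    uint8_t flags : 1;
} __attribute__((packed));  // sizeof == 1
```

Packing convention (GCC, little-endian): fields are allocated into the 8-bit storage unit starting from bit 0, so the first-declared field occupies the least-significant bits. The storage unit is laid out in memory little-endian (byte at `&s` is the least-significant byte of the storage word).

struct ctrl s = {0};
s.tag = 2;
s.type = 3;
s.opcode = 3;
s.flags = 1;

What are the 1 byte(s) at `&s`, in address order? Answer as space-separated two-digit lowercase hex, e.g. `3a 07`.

fa

tag:3 = 2 → 0x2 << 0 → word 0x02
type:2 = 3 → 0x3 << 3 → word 0x1a
opcode:2 = 3 → 0x3 << 5 → word 0x7a
flags:1 = 1 → 0x1 << 7 → word 0xfa
word = 0xfa → little-endian bytes:
  [0]=0xfa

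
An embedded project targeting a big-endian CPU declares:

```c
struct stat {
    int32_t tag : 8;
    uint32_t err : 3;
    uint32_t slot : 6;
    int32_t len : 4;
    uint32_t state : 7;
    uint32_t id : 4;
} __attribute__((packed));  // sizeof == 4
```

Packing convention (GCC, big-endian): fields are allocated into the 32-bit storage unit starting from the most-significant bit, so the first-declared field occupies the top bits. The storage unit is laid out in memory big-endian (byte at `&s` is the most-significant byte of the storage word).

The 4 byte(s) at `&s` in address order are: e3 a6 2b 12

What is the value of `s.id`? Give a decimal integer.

[0]=0xe3 [1]=0xa6 [2]=0x2b [3]=0x12 (big-endian) → word 0xe3a62b12
tag [24+:8] = (word>>24) & 0xff = 227
err [21+:3] = (word>>21) & 0x7 = 5
slot [15+:6] = (word>>15) & 0x3f = 12
len [11+:4] = (word>>11) & 0xf = 5
state [4+:7] = (word>>4) & 0x7f = 49
id [0+:4] = (word>>0) & 0xf = 2  ←

2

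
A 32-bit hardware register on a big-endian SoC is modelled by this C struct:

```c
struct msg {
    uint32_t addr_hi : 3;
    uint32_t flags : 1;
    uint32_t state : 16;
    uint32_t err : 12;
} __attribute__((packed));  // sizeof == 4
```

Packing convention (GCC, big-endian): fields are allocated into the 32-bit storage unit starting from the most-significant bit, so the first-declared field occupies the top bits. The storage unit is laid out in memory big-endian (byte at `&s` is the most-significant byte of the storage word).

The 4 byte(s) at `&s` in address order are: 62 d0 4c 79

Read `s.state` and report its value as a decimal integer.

[0]=0x62 [1]=0xd0 [2]=0x4c [3]=0x79 (big-endian) → word 0x62d04c79
addr_hi:3 @ bit 29 → (0x62d04c79>>29)&0x7 = 0x3
flags:1 @ bit 28 → (0x62d04c79>>28)&0x1 = 0x0
state:16 @ bit 12 → (0x62d04c79>>12)&0xffff = 0x2d04  ←
err:12 @ bit 0 → (0x62d04c79>>0)&0xfff = 0xc79

11524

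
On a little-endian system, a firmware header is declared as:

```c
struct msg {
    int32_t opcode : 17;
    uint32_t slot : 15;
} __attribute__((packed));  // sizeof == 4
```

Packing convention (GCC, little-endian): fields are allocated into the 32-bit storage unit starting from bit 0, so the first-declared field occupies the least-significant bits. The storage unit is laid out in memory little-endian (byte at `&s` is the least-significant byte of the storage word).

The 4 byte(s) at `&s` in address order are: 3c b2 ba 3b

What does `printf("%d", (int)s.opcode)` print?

45628

[0]=0x3c [1]=0xb2 [2]=0xba [3]=0x3b (little-endian) → word 0x3bbab23c
opcode:17 @ bit 0 → (0x3bbab23c>>0)&0x1ffff = 0xb23c  ←
slot:15 @ bit 17 → (0x3bbab23c>>17)&0x7fff = 0x1ddd
opcode signed 17b, MSB=0: value = 45628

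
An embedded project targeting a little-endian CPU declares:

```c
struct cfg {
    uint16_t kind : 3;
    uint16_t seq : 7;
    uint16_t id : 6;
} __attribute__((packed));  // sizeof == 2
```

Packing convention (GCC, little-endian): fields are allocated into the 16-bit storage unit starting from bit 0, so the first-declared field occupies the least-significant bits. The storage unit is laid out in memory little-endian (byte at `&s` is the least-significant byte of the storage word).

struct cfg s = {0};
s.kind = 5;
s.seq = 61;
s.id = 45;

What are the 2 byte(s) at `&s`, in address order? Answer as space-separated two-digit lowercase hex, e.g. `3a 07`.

ed b5

kind (3b) val=5 bits=0x5 at bit 0: 0x0005
seq (7b) val=61 bits=0x3d at bit 3: 0x01ed
id (6b) val=45 bits=0x2d at bit 10: 0xb5ed
word = 0xb5ed → little-endian bytes:
  [0]=0xed  [1]=0xb5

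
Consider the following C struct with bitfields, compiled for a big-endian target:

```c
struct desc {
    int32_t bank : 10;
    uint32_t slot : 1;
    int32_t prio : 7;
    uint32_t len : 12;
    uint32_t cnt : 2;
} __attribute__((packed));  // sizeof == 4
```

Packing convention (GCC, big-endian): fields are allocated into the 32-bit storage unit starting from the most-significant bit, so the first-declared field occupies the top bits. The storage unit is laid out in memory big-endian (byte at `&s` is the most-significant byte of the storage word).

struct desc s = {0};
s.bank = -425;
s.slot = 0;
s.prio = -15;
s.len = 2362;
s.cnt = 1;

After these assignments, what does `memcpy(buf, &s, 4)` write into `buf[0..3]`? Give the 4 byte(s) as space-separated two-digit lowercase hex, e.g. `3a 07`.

95 dc 64 e9

bank:10 = -425 → 0x257 << 22 → word 0x95c00000
slot:1 = 0 → 0x0 << 21 → word 0x95c00000
prio:7 = -15 → 0x71 << 14 → word 0x95dc4000
len:12 = 2362 → 0x93a << 2 → word 0x95dc64e8
cnt:2 = 1 → 0x1 << 0 → word 0x95dc64e9
word = 0x95dc64e9 → big-endian bytes:
  [0]=0x95  [1]=0xdc  [2]=0x64  [3]=0xe9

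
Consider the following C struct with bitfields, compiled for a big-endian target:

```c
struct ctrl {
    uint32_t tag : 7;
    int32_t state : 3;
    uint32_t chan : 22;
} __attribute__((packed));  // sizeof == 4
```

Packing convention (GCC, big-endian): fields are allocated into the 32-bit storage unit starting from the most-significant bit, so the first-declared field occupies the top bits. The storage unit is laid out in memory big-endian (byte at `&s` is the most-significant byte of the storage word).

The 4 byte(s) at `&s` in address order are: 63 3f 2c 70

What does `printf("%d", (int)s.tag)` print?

[0]=0x63 [1]=0x3f [2]=0x2c [3]=0x70 (big-endian) → word 0x633f2c70
tag:7 @ bit 25 → (0x633f2c70>>25)&0x7f = 0x31  ←
state:3 @ bit 22 → (0x633f2c70>>22)&0x7 = 0x4
chan:22 @ bit 0 → (0x633f2c70>>0)&0x3fffff = 0x3f2c70

49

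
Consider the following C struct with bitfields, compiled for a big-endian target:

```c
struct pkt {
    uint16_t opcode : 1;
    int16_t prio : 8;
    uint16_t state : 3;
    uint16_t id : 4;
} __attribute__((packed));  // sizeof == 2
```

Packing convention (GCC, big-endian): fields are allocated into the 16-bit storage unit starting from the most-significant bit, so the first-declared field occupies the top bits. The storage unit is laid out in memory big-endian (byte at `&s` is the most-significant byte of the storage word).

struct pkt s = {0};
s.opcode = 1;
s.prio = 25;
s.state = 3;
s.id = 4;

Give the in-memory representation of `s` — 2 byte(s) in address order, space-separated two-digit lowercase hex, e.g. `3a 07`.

opcode (1b) val=1 bits=0x1 at bit 15: 0x8000
prio (8b) val=25 bits=0x19 at bit 7: 0x8c80
state (3b) val=3 bits=0x3 at bit 4: 0x8cb0
id (4b) val=4 bits=0x4 at bit 0: 0x8cb4
word = 0x8cb4 → big-endian bytes:
  [0]=0x8c  [1]=0xb4

8c b4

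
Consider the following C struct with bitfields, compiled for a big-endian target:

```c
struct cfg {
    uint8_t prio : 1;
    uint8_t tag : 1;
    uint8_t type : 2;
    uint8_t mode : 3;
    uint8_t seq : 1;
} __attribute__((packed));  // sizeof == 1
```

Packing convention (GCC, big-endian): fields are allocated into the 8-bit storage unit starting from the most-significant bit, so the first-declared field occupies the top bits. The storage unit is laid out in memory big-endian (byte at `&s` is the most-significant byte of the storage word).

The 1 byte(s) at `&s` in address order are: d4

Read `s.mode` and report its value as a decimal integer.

[0]=0xd4 (big-endian) → word 0xd4
prio [7+:1] = (word>>7) & 0x1 = 1
tag [6+:1] = (word>>6) & 0x1 = 1
type [4+:2] = (word>>4) & 0x3 = 1
mode [1+:3] = (word>>1) & 0x7 = 2  ←
seq [0+:1] = (word>>0) & 0x1 = 0

2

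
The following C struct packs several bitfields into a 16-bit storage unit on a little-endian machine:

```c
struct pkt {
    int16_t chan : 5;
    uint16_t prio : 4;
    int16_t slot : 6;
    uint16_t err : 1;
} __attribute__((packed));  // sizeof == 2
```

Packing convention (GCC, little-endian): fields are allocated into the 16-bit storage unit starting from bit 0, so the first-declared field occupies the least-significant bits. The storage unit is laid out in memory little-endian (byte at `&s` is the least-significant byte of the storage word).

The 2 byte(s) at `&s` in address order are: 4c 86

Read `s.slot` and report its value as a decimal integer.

3

[0]=0x4c [1]=0x86 (little-endian) → word 0x864c
chan [0+:5] = (word>>0) & 0x1f = 12
prio [5+:4] = (word>>5) & 0xf = 2
slot [9+:6] = (word>>9) & 0x3f = 3  ←
err [15+:1] = (word>>15) & 0x1 = 1
slot signed 6b, MSB=0: value = 3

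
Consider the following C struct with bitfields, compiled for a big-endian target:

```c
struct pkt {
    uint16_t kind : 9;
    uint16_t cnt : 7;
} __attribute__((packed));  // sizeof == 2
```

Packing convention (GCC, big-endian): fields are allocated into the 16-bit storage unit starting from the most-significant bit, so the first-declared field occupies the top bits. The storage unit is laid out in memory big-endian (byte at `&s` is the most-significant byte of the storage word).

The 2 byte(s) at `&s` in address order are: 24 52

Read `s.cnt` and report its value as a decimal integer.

82

[0]=0x24 [1]=0x52 (big-endian) → word 0x2452
kind:9 @ bit 7 → (0x2452>>7)&0x1ff = 0x48
cnt:7 @ bit 0 → (0x2452>>0)&0x7f = 0x52  ←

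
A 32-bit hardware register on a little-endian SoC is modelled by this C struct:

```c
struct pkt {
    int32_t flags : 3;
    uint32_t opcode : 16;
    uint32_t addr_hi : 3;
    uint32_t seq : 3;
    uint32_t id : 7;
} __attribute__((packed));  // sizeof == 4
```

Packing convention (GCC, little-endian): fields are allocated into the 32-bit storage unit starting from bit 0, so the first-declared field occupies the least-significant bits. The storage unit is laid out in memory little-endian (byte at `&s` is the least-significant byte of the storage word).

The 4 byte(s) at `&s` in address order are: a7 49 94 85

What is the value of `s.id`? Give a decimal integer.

66

[0]=0xa7 [1]=0x49 [2]=0x94 [3]=0x85 (little-endian) → word 0x859449a7
flags [0+:3] = (word>>0) & 0x7 = 7
opcode [3+:16] = (word>>3) & 0xffff = 35124
addr_hi [19+:3] = (word>>19) & 0x7 = 2
seq [22+:3] = (word>>22) & 0x7 = 6
id [25+:7] = (word>>25) & 0x7f = 66  ←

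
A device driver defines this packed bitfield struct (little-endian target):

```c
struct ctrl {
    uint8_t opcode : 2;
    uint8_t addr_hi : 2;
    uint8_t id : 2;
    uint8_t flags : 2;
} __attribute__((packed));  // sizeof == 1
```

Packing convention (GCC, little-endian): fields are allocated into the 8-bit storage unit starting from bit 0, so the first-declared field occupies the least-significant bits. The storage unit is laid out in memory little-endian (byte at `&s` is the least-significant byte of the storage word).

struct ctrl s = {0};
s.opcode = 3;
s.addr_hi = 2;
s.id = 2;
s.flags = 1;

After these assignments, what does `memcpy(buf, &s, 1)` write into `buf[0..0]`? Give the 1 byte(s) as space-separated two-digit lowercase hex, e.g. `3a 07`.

opcode:2 = 3 → 0x3 << 0 → word 0x03
addr_hi:2 = 2 → 0x2 << 2 → word 0x0b
id:2 = 2 → 0x2 << 4 → word 0x2b
flags:2 = 1 → 0x1 << 6 → word 0x6b
word = 0x6b → little-endian bytes:
  [0]=0x6b

6b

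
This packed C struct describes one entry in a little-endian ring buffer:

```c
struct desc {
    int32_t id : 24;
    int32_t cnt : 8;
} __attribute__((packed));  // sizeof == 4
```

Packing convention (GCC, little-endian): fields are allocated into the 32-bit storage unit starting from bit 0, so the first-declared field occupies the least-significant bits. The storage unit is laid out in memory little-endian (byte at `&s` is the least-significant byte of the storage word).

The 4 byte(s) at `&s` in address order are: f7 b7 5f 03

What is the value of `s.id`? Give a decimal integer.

6273015

[0]=0xf7 [1]=0xb7 [2]=0x5f [3]=0x03 (little-endian) → word 0x035fb7f7
id:24 @ bit 0 → (0x035fb7f7>>0)&0xffffff = 0x5fb7f7  ←
cnt:8 @ bit 24 → (0x035fb7f7>>24)&0xff = 0x3
id signed 24b, MSB=0: value = 6273015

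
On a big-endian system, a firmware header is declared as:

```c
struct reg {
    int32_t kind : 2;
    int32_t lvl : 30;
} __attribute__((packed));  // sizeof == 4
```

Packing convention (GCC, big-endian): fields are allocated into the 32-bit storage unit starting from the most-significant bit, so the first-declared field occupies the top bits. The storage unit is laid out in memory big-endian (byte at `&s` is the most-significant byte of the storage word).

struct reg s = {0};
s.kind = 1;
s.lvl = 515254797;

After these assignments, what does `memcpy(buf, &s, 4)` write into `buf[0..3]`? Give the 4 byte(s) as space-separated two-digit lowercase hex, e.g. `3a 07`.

5e b6 2a 0d

[30+:2] kind=1 & 0x3 = 0x1; word=0x40000000
[0+:30] lvl=515254797 & 0x3fffffff = 0x1eb62a0d; word=0x5eb62a0d
word = 0x5eb62a0d → big-endian bytes:
  [0]=0x5e  [1]=0xb6  [2]=0x2a  [3]=0x0d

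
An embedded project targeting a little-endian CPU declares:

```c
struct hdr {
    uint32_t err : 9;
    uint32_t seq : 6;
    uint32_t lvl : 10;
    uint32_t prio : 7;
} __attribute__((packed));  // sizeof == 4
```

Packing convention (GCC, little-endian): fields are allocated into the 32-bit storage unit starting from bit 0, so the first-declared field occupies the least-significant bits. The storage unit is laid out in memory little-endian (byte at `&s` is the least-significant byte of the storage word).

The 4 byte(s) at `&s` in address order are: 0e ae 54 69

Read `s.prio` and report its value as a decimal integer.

[0]=0x0e [1]=0xae [2]=0x54 [3]=0x69 (little-endian) → word 0x6954ae0e
err [0+:9] = (word>>0) & 0x1ff = 14
seq [9+:6] = (word>>9) & 0x3f = 23
lvl [15+:10] = (word>>15) & 0x3ff = 681
prio [25+:7] = (word>>25) & 0x7f = 52  ←

52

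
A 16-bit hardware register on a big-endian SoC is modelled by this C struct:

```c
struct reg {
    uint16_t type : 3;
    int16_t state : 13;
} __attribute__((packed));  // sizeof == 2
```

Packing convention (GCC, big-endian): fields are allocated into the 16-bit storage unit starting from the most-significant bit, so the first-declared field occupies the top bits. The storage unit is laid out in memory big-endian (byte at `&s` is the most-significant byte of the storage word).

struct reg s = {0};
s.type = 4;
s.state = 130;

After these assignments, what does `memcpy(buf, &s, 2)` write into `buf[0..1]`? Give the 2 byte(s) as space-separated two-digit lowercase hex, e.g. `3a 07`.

type (3b) val=4 bits=0x4 at bit 13: 0x8000
state (13b) val=130 bits=0x82 at bit 0: 0x8082
word = 0x8082 → big-endian bytes:
  [0]=0x80  [1]=0x82

80 82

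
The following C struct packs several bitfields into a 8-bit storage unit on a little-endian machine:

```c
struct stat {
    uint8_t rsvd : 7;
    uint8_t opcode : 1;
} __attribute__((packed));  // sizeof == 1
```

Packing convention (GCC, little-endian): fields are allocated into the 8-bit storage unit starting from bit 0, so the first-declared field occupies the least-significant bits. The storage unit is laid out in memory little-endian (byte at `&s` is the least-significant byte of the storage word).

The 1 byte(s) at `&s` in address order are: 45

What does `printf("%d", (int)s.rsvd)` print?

[0]=0x45 (little-endian) → word 0x45
rsvd [0+:7] = (word>>0) & 0x7f = 69  ←
opcode [7+:1] = (word>>7) & 0x1 = 0

69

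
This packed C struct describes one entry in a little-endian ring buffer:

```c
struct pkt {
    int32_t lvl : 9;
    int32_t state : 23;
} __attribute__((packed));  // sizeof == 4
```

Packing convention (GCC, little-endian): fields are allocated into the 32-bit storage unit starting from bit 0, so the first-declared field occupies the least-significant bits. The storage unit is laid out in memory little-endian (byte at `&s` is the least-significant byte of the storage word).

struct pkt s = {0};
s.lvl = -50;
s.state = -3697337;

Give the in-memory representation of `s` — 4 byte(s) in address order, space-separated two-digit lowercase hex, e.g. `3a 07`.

lvl:9 = -50 → 0x1ce << 0 → word 0x000001ce
state:23 = -3697337 → 0x479547 << 9 → word 0x8f2a8fce
word = 0x8f2a8fce → little-endian bytes:
  [0]=0xce  [1]=0x8f  [2]=0x2a  [3]=0x8f

ce 8f 2a 8f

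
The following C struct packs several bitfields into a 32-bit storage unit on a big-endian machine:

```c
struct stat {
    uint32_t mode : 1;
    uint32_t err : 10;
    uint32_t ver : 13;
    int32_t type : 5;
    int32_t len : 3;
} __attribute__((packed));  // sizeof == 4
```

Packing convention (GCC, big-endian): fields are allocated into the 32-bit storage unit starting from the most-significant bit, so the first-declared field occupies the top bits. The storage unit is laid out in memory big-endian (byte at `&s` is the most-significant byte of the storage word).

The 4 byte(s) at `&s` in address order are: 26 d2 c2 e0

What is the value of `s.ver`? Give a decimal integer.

[0]=0x26 [1]=0xd2 [2]=0xc2 [3]=0xe0 (big-endian) → word 0x26d2c2e0
mode:1 @ bit 31 → (0x26d2c2e0>>31)&0x1 = 0x0
err:10 @ bit 21 → (0x26d2c2e0>>21)&0x3ff = 0x136
ver:13 @ bit 8 → (0x26d2c2e0>>8)&0x1fff = 0x12c2  ←
type:5 @ bit 3 → (0x26d2c2e0>>3)&0x1f = 0x1c
len:3 @ bit 0 → (0x26d2c2e0>>0)&0x7 = 0x0

4802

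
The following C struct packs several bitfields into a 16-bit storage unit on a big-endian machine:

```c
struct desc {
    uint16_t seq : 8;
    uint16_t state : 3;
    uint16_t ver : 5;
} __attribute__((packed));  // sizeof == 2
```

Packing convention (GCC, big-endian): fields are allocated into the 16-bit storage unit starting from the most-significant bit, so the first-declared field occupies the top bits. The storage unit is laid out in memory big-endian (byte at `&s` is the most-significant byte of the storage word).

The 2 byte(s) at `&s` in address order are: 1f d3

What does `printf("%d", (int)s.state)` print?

[0]=0x1f [1]=0xd3 (big-endian) → word 0x1fd3
seq [8+:8] = (word>>8) & 0xff = 31
state [5+:3] = (word>>5) & 0x7 = 6  ←
ver [0+:5] = (word>>0) & 0x1f = 19

6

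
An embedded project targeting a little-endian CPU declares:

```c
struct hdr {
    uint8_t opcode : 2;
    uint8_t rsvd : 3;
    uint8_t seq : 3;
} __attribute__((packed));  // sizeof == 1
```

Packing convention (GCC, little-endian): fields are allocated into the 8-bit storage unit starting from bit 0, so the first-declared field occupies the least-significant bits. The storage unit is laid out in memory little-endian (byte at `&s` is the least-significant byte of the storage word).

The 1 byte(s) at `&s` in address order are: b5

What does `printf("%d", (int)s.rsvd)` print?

[0]=0xb5 (little-endian) → word 0xb5
opcode [0+:2] = (word>>0) & 0x3 = 1
rsvd [2+:3] = (word>>2) & 0x7 = 5  ←
seq [5+:3] = (word>>5) & 0x7 = 5

5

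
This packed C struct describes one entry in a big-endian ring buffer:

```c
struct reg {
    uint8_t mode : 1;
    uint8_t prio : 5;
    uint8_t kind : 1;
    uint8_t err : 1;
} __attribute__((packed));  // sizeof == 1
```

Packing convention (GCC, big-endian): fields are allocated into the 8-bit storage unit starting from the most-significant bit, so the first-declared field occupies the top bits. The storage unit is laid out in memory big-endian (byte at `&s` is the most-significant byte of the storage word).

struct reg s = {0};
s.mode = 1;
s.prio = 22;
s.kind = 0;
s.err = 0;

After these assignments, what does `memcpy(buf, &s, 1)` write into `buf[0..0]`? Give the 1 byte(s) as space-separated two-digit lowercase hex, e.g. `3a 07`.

mode (1b) val=1 bits=0x1 at bit 7: 0x80
prio (5b) val=22 bits=0x16 at bit 2: 0xd8
kind (1b) val=0 bits=0x0 at bit 1: 0xd8
err (1b) val=0 bits=0x0 at bit 0: 0xd8
word = 0xd8 → big-endian bytes:
  [0]=0xd8

d8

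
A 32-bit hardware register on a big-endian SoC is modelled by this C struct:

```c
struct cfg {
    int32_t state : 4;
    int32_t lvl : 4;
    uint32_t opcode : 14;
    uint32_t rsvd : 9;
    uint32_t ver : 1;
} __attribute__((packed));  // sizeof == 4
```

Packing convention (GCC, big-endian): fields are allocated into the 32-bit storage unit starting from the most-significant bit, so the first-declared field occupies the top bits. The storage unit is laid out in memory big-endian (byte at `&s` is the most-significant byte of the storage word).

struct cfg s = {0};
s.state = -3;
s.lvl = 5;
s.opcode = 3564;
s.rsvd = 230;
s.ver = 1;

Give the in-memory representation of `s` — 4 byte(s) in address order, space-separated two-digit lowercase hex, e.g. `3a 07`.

state:4 = -3 → 0xd << 28 → word 0xd0000000
lvl:4 = 5 → 0x5 << 24 → word 0xd5000000
opcode:14 = 3564 → 0xdec << 10 → word 0xd537b000
rsvd:9 = 230 → 0xe6 << 1 → word 0xd537b1cc
ver:1 = 1 → 0x1 << 0 → word 0xd537b1cd
word = 0xd537b1cd → big-endian bytes:
  [0]=0xd5  [1]=0x37  [2]=0xb1  [3]=0xcd

d5 37 b1 cd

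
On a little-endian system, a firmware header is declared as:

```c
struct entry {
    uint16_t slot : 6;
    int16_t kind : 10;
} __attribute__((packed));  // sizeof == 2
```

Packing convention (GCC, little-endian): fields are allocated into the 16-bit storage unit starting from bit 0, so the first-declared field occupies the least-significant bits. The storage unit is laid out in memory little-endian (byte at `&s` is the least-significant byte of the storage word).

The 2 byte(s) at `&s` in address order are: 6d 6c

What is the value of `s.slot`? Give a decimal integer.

45

[0]=0x6d [1]=0x6c (little-endian) → word 0x6c6d
slot [0+:6] = (word>>0) & 0x3f = 45  ←
kind [6+:10] = (word>>6) & 0x3ff = 433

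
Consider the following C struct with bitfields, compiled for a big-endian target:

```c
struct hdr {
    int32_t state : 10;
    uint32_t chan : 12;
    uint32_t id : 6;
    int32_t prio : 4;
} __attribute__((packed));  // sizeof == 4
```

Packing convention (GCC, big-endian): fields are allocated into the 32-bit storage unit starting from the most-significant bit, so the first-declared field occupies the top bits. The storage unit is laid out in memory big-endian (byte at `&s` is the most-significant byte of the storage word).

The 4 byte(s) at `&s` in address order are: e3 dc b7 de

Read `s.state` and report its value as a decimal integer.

[0]=0xe3 [1]=0xdc [2]=0xb7 [3]=0xde (big-endian) → word 0xe3dcb7de
state [22+:10] = (word>>22) & 0x3ff = 911  ←
chan [10+:12] = (word>>10) & 0xfff = 1837
id [4+:6] = (word>>4) & 0x3f = 61
prio [0+:4] = (word>>0) & 0xf = 14
state signed 10b, MSB=1: 911 - 1024 = -113

-113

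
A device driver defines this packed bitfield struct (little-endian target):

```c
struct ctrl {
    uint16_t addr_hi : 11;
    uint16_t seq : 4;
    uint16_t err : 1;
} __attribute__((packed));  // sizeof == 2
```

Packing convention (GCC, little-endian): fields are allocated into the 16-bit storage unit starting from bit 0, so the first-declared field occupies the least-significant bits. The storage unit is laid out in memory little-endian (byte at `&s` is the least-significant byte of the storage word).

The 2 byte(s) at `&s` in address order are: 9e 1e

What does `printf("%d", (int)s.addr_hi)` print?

[0]=0x9e [1]=0x1e (little-endian) → word 0x1e9e
addr_hi [0+:11] = (word>>0) & 0x7ff = 1694  ←
seq [11+:4] = (word>>11) & 0xf = 3
err [15+:1] = (word>>15) & 0x1 = 0

1694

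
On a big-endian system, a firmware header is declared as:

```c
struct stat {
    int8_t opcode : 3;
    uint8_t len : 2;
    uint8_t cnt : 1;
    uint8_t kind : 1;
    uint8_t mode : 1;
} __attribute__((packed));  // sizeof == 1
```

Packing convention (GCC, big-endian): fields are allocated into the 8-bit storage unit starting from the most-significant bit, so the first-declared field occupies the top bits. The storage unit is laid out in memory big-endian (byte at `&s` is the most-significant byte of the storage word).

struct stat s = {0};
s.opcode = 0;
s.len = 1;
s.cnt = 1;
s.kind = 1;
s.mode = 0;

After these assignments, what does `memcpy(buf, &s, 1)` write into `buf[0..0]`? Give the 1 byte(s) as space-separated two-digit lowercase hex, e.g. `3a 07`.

[5+:3] opcode=0 & 0x7 = 0x0; word=0x00
[3+:2] len=1 & 0x3 = 0x1; word=0x08
[2+:1] cnt=1 & 0x1 = 0x1; word=0x0c
[1+:1] kind=1 & 0x1 = 0x1; word=0x0e
[0+:1] mode=0 & 0x1 = 0x0; word=0x0e
word = 0x0e → big-endian bytes:
  [0]=0x0e

0e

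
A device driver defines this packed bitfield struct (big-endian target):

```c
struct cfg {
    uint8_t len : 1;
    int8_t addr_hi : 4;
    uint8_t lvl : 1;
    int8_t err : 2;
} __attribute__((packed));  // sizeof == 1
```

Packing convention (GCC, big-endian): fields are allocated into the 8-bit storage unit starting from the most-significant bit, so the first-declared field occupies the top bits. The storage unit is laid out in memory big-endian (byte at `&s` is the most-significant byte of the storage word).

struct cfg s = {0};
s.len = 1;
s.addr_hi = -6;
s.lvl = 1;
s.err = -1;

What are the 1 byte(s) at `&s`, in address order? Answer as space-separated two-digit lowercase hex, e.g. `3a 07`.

d7

[7+:1] len=1 & 0x1 = 0x1; word=0x80
[3+:4] addr_hi=-6 & 0xf = 0xa; word=0xd0
[2+:1] lvl=1 & 0x1 = 0x1; word=0xd4
[0+:2] err=-1 & 0x3 = 0x3; word=0xd7
word = 0xd7 → big-endian bytes:
  [0]=0xd7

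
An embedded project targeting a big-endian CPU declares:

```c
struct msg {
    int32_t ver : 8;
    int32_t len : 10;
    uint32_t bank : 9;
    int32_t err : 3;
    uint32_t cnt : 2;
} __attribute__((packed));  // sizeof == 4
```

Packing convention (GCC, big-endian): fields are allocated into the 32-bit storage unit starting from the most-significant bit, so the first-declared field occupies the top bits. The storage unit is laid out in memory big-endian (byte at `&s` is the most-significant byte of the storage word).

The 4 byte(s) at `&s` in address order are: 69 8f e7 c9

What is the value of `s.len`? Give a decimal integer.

-449

[0]=0x69 [1]=0x8f [2]=0xe7 [3]=0xc9 (big-endian) → word 0x698fe7c9
ver:8 @ bit 24 → (0x698fe7c9>>24)&0xff = 0x69
len:10 @ bit 14 → (0x698fe7c9>>14)&0x3ff = 0x23f  ←
bank:9 @ bit 5 → (0x698fe7c9>>5)&0x1ff = 0x13e
err:3 @ bit 2 → (0x698fe7c9>>2)&0x7 = 0x2
cnt:2 @ bit 0 → (0x698fe7c9>>0)&0x3 = 0x1
len signed 10b, MSB=1: 575 - 1024 = -449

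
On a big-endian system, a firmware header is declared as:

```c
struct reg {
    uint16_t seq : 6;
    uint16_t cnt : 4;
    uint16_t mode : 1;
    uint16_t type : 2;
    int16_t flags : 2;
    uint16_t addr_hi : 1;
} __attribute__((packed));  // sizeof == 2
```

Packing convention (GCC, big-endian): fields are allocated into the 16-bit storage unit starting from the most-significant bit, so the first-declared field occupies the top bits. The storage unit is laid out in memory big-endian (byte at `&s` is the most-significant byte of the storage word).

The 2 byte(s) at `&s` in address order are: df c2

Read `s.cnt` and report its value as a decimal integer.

[0]=0xdf [1]=0xc2 (big-endian) → word 0xdfc2
seq:6 @ bit 10 → (0xdfc2>>10)&0x3f = 0x37
cnt:4 @ bit 6 → (0xdfc2>>6)&0xf = 0xf  ←
mode:1 @ bit 5 → (0xdfc2>>5)&0x1 = 0x0
type:2 @ bit 3 → (0xdfc2>>3)&0x3 = 0x0
flags:2 @ bit 1 → (0xdfc2>>1)&0x3 = 0x1
addr_hi:1 @ bit 0 → (0xdfc2>>0)&0x1 = 0x0

15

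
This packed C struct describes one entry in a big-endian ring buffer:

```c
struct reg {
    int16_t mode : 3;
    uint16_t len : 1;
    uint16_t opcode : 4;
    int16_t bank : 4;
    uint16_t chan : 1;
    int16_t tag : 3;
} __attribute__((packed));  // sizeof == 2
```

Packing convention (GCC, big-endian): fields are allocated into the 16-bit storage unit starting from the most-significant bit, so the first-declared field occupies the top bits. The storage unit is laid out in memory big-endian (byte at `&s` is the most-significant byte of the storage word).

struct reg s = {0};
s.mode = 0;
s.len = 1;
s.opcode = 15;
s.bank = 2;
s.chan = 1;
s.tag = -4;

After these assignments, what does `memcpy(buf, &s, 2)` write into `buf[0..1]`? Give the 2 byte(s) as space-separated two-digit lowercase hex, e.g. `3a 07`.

mode:3 = 0 → 0x0 << 13 → word 0x0000
len:1 = 1 → 0x1 << 12 → word 0x1000
opcode:4 = 15 → 0xf << 8 → word 0x1f00
bank:4 = 2 → 0x2 << 4 → word 0x1f20
chan:1 = 1 → 0x1 << 3 → word 0x1f28
tag:3 = -4 → 0x4 << 0 → word 0x1f2c
word = 0x1f2c → big-endian bytes:
  [0]=0x1f  [1]=0x2c

1f 2c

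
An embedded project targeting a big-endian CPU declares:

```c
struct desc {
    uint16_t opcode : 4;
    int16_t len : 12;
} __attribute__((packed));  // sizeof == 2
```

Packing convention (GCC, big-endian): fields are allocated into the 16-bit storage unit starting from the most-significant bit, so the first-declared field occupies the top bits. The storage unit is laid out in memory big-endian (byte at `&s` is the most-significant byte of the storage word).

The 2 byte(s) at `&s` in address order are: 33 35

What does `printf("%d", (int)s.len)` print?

821

[0]=0x33 [1]=0x35 (big-endian) → word 0x3335
opcode [12+:4] = (word>>12) & 0xf = 3
len [0+:12] = (word>>0) & 0xfff = 821  ←
len signed 12b, MSB=0: value = 821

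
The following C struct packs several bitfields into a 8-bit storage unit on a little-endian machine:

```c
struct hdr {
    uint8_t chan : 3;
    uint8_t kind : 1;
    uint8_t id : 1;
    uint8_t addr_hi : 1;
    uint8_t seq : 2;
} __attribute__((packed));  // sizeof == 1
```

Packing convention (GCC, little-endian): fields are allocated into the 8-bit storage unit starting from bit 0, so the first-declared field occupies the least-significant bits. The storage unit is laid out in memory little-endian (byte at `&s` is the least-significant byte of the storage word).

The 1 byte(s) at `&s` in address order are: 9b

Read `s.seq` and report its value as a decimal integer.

2

[0]=0x9b (little-endian) → word 0x9b
chan:3 @ bit 0 → (0x9b>>0)&0x7 = 0x3
kind:1 @ bit 3 → (0x9b>>3)&0x1 = 0x1
id:1 @ bit 4 → (0x9b>>4)&0x1 = 0x1
addr_hi:1 @ bit 5 → (0x9b>>5)&0x1 = 0x0
seq:2 @ bit 6 → (0x9b>>6)&0x3 = 0x2  ←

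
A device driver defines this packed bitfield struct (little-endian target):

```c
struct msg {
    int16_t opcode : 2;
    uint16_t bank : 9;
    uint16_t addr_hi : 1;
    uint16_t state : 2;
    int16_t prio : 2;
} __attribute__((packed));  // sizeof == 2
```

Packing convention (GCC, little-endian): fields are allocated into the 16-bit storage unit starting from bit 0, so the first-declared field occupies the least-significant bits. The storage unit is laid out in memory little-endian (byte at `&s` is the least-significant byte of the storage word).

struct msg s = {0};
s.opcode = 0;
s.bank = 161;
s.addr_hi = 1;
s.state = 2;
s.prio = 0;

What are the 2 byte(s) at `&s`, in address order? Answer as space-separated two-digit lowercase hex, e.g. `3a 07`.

84 2a

opcode (2b) val=0 bits=0x0 at bit 0: 0x0000
bank (9b) val=161 bits=0xa1 at bit 2: 0x0284
addr_hi (1b) val=1 bits=0x1 at bit 11: 0x0a84
state (2b) val=2 bits=0x2 at bit 12: 0x2a84
prio (2b) val=0 bits=0x0 at bit 14: 0x2a84
word = 0x2a84 → little-endian bytes:
  [0]=0x84  [1]=0x2a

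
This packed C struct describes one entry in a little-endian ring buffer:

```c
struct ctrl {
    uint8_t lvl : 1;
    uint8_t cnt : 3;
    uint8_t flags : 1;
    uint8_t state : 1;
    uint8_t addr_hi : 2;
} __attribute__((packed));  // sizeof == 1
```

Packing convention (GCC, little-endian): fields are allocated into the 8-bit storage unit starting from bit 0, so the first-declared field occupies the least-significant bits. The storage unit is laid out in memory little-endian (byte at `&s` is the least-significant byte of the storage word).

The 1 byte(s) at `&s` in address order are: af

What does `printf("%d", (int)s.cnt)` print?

7

[0]=0xaf (little-endian) → word 0xaf
lvl:1 @ bit 0 → (0xaf>>0)&0x1 = 0x1
cnt:3 @ bit 1 → (0xaf>>1)&0x7 = 0x7  ←
flags:1 @ bit 4 → (0xaf>>4)&0x1 = 0x0
state:1 @ bit 5 → (0xaf>>5)&0x1 = 0x1
addr_hi:2 @ bit 6 → (0xaf>>6)&0x3 = 0x2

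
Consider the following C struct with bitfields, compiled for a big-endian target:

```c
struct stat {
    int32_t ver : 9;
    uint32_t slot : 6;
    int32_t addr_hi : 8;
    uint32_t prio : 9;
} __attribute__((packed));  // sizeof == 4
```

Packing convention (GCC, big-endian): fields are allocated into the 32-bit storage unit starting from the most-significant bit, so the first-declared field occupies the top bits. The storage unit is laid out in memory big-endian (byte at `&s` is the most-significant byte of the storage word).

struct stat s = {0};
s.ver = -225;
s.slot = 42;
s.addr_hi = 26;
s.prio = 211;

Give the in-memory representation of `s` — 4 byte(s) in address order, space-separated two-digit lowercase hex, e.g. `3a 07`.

8f d4 34 d3

[23+:9] ver=-225 & 0x1ff = 0x11f; word=0x8f800000
[17+:6] slot=42 & 0x3f = 0x2a; word=0x8fd40000
[9+:8] addr_hi=26 & 0xff = 0x1a; word=0x8fd43400
[0+:9] prio=211 & 0x1ff = 0xd3; word=0x8fd434d3
word = 0x8fd434d3 → big-endian bytes:
  [0]=0x8f  [1]=0xd4  [2]=0x34  [3]=0xd3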